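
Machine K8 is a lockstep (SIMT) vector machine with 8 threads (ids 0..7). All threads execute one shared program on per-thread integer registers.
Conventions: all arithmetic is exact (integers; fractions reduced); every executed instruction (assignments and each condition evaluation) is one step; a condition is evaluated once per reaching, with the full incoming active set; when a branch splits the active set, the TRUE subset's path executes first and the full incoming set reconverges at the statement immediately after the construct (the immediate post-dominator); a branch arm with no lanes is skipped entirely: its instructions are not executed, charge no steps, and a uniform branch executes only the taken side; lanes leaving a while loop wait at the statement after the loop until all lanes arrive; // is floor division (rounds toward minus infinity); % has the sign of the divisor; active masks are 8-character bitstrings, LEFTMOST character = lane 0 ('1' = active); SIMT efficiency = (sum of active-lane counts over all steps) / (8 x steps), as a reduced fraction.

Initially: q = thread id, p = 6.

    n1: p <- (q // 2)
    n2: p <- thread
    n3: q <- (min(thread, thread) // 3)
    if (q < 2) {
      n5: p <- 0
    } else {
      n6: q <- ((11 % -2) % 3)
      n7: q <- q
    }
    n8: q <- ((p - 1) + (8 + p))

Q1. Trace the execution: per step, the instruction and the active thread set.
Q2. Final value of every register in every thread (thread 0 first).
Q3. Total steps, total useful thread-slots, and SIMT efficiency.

step 0: p <- (q // 2)                11111111
step 1: p <- thread                  11111111
step 2: q <- (min(thread, thread) // 3) 11111111
step 3: eval (q < 2)                 11111111
step 4: p <- 0                       11111100
step 5: q <- ((11 % -2) % 3)         00000011
step 6: q <- q                       00000011
step 7: q <- ((p - 1) + (8 + p))     11111111

Answer: 8 steps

q: 7,7,7,7,7,7,19,21
p: 0,0,0,0,0,0,6,7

steps = 8; useful = 50; efficiency = 50/64 = 25/32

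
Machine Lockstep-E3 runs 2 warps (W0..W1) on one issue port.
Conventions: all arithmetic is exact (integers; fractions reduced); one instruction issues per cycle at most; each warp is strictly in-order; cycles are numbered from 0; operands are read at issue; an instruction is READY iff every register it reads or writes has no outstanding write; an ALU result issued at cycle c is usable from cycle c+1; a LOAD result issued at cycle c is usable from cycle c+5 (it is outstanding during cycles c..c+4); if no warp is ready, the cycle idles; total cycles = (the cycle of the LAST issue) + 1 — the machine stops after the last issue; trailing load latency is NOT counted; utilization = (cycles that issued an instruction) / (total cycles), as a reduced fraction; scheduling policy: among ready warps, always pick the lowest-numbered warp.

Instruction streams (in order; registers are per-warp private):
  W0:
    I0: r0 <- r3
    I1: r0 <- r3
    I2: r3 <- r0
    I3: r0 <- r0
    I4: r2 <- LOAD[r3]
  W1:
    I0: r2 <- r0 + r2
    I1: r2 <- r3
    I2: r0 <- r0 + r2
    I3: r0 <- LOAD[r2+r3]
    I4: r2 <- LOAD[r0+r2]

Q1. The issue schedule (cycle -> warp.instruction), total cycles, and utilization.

cycle 0: W0.I0
cycle 1: W0.I1
cycle 2: W0.I2
cycle 3: W0.I3
cycle 4: W0.I4
cycle 5: W1.I0
cycle 6: W1.I1
cycle 7: W1.I2
cycle 8: W1.I3
cycle 9: idle
cycle 10: idle
cycle 11: idle
cycle 12: idle
cycle 13: W1.I4

Answer: 14 cycles, utilization 5/7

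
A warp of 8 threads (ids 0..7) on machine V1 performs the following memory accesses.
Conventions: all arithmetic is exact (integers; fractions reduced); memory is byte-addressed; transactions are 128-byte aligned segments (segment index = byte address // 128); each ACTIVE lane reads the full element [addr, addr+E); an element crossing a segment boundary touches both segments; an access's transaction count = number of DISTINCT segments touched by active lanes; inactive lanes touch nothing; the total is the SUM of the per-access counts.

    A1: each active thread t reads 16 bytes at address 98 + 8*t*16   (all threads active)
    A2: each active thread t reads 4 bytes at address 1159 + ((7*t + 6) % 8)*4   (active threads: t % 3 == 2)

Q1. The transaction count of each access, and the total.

A1: 8 transactions
A2: 1 transaction

Answer: 8,1; total 9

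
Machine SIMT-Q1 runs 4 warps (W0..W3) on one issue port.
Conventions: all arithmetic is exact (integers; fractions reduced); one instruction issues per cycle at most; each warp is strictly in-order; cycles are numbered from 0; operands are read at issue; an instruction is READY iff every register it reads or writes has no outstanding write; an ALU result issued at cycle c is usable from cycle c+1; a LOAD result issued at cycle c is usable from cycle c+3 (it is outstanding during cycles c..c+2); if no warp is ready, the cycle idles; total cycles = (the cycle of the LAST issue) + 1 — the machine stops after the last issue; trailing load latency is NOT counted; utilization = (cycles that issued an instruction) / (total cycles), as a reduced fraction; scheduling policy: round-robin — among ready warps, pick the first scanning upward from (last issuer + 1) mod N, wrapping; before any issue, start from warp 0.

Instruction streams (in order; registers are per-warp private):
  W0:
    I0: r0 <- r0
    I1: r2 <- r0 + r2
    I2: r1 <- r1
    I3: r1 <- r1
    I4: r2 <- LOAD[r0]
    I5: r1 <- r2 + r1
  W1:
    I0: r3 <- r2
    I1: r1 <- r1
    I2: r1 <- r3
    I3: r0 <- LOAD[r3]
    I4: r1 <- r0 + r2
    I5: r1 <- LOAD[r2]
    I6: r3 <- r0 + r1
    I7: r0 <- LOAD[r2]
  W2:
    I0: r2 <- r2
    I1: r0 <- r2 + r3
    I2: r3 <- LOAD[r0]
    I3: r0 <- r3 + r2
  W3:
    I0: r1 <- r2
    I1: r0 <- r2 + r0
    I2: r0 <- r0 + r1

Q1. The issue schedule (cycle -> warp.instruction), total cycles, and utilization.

cycle 0: W0.I0
cycle 1: W1.I0
cycle 2: W2.I0
cycle 3: W3.I0
cycle 4: W0.I1
cycle 5: W1.I1
cycle 6: W2.I1
cycle 7: W3.I1
cycle 8: W0.I2
cycle 9: W1.I2
cycle 10: W2.I2
cycle 11: W3.I2
cycle 12: W0.I3
cycle 13: W1.I3
cycle 14: W2.I3
cycle 15: W0.I4
cycle 16: W1.I4
cycle 17: W1.I5
cycle 18: W0.I5
cycle 19: idle
cycle 20: W1.I6
cycle 21: W1.I7

Answer: 22 cycles, utilization 21/22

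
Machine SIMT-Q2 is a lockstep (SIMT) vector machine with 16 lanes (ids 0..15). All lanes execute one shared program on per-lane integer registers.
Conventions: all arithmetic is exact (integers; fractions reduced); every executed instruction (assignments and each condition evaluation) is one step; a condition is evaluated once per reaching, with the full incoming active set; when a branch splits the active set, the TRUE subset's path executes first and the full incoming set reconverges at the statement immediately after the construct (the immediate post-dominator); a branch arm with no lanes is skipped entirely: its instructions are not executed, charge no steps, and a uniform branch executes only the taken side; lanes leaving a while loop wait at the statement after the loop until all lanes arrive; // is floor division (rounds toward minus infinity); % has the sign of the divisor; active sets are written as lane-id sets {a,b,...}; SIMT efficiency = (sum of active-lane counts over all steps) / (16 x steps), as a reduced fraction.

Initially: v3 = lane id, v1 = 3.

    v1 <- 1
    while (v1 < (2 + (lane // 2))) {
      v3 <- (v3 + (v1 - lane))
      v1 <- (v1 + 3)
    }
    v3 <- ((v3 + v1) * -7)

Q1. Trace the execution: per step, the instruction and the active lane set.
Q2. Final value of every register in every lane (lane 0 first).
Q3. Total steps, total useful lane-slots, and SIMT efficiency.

step 0: v1 <- 1                      {0,1,2,3,4,5,6,7,8,9,10,11,12,13,14,15}
step 1: eval (v1 < (2 + (lane // 2))) {0,1,2,3,4,5,6,7,8,9,10,11,12,13,14,15}
step 2: v3 <- (v3 + (v1 - lane))     {0,1,2,3,4,5,6,7,8,9,10,11,12,13,14,15}
step 3: v1 <- (v1 + 3)               {0,1,2,3,4,5,6,7,8,9,10,11,12,13,14,15}
step 4: eval (v1 < (2 + (lane // 2))) {0,1,2,3,4,5,6,7,8,9,10,11,12,13,14,15}
step 5: v3 <- (v3 + (v1 - lane))     {6,7,8,9,10,11,12,13,14,15}
step 6: v1 <- (v1 + 3)               {6,7,8,9,10,11,12,13,14,15}
step 7: eval (v1 < (2 + (lane // 2))) {6,7,8,9,10,11,12,13,14,15}
step 8: v3 <- (v3 + (v1 - lane))     {12,13,14,15}
step 9: v1 <- (v1 + 3)               {12,13,14,15}
step 10: eval (v1 < (2 + (lane // 2))) {12,13,14,15}
step 11: v3 <- ((v3 + v1) * -7)       {0,1,2,3,4,5,6,7,8,9,10,11,12,13,14,15}

Answer: 12 steps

v3: -35,-35,-35,-35,-35,-35,-42,-35,-28,-21,-14,-7,14,28,42,56
v1: 4,4,4,4,4,4,7,7,7,7,7,7,10,10,10,10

steps = 12; useful = 138; efficiency = 138/192 = 23/32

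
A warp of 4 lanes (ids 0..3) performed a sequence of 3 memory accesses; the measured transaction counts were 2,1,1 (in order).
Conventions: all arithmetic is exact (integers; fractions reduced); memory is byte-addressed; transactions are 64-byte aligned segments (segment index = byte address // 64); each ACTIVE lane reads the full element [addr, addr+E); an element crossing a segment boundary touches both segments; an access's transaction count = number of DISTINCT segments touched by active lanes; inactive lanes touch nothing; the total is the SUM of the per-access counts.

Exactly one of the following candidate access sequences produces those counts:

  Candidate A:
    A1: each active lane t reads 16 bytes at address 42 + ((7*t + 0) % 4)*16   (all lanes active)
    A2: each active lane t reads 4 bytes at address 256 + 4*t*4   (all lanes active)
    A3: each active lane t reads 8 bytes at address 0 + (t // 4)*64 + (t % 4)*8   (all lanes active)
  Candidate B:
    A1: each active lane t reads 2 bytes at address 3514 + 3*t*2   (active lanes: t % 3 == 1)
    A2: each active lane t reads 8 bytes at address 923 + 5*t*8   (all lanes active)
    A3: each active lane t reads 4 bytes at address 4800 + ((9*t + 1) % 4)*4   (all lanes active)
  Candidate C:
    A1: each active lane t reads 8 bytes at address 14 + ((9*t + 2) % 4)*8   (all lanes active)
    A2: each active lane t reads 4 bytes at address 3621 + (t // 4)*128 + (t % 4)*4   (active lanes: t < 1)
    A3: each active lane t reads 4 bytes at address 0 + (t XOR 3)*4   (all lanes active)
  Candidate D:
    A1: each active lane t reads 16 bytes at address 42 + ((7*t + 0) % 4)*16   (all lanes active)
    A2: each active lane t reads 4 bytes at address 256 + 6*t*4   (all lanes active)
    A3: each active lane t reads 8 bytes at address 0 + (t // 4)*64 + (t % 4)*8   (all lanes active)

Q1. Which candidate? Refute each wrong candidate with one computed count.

B: A1 gives 1 transaction, not 2
C: A1 gives 1 transaction, not 2
D: A2 gives 2 transactions, not 1
A: all counts match (2,1,1)

Answer: A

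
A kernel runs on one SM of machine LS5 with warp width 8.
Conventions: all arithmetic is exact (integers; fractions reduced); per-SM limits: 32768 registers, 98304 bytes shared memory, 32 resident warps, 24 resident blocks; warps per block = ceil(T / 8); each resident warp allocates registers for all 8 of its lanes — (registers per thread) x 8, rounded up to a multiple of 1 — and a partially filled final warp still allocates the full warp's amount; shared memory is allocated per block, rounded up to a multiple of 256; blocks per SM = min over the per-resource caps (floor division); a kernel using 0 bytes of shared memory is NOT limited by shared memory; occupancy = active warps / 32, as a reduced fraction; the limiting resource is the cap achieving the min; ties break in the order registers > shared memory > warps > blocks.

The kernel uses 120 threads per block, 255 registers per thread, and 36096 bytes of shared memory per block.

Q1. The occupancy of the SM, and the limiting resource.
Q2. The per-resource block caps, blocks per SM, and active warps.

Answer: occupancy 15/32, limited by registers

registers: 1 block
shared memory: 2 blocks
warps: 2 blocks
blocks: 24 blocks

Answer: 1 block, 15 active warps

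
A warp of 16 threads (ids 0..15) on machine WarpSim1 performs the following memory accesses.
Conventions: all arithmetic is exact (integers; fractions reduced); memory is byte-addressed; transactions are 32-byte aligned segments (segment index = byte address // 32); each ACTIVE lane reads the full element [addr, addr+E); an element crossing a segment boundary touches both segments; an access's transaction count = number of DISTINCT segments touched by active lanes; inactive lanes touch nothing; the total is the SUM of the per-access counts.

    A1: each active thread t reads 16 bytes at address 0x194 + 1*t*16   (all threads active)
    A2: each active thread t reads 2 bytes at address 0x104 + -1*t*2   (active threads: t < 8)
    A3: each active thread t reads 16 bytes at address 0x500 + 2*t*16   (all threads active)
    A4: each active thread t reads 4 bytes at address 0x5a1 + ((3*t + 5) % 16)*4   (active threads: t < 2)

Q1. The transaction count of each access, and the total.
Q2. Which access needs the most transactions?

A1: 9 transactions
A2: 2 transactions
A3: 16 transactions
A4: 2 transactions

Answer: 9,2,16,2; total 29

Answer: A3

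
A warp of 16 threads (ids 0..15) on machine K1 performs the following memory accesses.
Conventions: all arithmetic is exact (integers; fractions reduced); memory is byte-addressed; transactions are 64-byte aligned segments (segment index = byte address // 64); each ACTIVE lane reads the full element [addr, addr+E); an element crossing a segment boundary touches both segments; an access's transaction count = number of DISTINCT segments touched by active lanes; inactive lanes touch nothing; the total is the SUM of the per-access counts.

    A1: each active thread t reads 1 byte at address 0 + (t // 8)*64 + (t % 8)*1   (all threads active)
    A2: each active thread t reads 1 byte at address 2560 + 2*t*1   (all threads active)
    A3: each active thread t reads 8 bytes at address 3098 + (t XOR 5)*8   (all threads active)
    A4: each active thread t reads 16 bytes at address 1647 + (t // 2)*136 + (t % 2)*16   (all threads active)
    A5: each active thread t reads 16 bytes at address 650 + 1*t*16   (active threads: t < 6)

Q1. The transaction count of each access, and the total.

A1: 2 transactions
A2: 1 transaction
A3: 3 transactions
A4: 12 transactions
A5: 2 transactions

Answer: 2,1,3,12,2; total 20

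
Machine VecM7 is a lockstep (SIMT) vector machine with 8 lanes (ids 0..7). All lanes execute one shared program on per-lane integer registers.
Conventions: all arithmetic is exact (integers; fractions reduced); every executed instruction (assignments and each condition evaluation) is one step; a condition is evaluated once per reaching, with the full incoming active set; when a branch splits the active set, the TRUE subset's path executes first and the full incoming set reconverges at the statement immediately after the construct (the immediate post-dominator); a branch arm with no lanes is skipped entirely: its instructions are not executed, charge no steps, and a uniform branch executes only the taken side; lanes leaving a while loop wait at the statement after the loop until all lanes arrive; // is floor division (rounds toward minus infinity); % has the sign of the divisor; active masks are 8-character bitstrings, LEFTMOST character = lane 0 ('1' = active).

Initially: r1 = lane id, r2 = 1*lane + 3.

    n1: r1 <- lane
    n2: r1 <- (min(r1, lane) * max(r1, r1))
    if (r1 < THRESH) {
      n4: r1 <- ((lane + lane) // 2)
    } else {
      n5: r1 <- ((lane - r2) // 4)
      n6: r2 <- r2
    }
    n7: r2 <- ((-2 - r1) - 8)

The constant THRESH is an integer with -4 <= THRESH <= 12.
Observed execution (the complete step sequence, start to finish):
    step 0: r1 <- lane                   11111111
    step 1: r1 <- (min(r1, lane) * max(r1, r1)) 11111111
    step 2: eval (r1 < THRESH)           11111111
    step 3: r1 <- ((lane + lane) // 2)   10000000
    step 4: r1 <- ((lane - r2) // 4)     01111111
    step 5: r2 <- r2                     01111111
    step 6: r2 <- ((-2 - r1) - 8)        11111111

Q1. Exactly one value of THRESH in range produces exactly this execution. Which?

Answer: THRESH = 1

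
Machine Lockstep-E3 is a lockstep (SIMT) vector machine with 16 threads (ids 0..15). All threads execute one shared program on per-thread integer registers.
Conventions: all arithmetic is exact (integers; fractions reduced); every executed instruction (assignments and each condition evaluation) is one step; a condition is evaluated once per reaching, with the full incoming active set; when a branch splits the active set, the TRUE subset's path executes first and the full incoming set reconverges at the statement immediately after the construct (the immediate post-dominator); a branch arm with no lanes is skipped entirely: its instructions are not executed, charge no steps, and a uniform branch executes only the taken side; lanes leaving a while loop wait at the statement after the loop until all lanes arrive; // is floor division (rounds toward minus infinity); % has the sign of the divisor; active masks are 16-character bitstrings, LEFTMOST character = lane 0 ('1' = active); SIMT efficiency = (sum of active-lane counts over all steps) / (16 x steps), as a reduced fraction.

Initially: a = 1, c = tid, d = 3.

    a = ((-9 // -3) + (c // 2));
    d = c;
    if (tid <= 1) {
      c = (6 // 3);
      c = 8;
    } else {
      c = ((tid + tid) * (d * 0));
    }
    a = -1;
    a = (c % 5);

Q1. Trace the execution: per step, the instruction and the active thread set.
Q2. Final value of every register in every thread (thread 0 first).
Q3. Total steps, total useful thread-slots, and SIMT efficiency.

step 0: a <- ((-9 // -3) + (c // 2)) 1111111111111111
step 1: d <- c                       1111111111111111
step 2: eval (tid <= 1)              1111111111111111
step 3: c <- (6 // 3)                1100000000000000
step 4: c <- 8                       1100000000000000
step 5: c <- ((tid + tid) * (d * 0)) 0011111111111111
step 6: a <- -1                      1111111111111111
step 7: a <- (c % 5)                 1111111111111111

Answer: 8 steps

a: 3,3,0,0,0,0,0,0,0,0,0,0,0,0,0,0
c: 8,8,0,0,0,0,0,0,0,0,0,0,0,0,0,0
d: 0,1,2,3,4,5,6,7,8,9,10,11,12,13,14,15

steps = 8; useful = 98; efficiency = 98/128 = 49/64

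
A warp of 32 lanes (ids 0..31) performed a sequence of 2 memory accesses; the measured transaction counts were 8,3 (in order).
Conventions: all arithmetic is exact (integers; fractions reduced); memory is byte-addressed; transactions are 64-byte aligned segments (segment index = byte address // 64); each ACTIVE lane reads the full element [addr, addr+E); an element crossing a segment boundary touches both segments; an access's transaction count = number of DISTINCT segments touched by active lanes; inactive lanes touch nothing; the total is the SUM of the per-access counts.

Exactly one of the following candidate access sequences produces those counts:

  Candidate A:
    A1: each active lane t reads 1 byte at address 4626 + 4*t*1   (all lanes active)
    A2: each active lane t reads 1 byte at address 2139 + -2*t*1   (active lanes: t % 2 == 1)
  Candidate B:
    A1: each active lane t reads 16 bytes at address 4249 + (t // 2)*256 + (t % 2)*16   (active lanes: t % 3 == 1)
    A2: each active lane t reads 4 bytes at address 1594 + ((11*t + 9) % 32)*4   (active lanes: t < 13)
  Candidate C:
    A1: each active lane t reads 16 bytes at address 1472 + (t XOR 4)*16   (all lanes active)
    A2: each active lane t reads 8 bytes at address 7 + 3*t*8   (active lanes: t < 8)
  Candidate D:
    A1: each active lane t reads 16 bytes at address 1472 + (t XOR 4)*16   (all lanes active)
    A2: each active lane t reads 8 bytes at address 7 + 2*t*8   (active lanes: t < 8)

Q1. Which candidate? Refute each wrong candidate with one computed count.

A: A1 gives 3 transactions, not 8
B: A1 gives 11 transactions, not 8
D: A2 gives 2 transactions, not 3
C: all counts match (8,3)

Answer: C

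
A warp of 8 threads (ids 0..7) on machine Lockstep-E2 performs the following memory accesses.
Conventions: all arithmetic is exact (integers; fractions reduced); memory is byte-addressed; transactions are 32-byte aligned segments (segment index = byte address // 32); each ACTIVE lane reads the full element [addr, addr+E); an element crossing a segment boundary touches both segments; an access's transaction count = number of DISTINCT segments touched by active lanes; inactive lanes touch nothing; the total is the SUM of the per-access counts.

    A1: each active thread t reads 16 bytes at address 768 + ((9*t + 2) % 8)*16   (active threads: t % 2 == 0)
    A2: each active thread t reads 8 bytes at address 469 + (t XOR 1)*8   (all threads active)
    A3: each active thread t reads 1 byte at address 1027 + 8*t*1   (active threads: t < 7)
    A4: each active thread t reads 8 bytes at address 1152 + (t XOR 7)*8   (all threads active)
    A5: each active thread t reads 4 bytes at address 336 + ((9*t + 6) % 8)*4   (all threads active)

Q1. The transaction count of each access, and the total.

A1: 4 transactions
A2: 3 transactions
A3: 2 transactions
A4: 2 transactions
A5: 2 transactions

Answer: 4,3,2,2,2; total 13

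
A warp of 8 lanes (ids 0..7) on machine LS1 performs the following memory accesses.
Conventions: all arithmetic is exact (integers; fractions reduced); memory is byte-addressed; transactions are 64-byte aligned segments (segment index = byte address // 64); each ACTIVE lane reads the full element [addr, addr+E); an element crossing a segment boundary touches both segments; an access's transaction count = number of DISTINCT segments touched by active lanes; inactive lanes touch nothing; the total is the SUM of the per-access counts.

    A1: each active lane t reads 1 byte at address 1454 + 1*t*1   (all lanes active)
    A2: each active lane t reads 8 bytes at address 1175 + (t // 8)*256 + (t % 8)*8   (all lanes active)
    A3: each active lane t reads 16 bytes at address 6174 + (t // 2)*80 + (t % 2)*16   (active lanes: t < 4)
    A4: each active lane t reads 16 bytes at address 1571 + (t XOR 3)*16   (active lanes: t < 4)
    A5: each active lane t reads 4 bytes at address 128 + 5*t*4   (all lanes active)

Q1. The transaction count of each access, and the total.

A1: 1 transaction
A2: 2 transactions
A3: 3 transactions
A4: 2 transactions
A5: 3 transactions

Answer: 1,2,3,2,3; total 11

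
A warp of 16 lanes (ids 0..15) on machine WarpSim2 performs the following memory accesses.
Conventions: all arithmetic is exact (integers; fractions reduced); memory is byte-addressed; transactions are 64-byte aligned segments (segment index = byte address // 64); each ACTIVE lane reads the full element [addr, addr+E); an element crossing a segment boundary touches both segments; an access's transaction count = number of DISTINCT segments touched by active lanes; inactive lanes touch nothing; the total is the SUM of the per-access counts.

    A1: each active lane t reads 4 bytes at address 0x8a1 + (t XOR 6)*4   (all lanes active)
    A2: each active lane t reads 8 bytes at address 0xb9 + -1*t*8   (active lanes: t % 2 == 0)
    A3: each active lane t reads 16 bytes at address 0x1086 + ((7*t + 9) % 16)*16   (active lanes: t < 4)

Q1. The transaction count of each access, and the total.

A1: 2 transactions
A2: 3 transactions
A3: 4 transactions

Answer: 2,3,4; total 9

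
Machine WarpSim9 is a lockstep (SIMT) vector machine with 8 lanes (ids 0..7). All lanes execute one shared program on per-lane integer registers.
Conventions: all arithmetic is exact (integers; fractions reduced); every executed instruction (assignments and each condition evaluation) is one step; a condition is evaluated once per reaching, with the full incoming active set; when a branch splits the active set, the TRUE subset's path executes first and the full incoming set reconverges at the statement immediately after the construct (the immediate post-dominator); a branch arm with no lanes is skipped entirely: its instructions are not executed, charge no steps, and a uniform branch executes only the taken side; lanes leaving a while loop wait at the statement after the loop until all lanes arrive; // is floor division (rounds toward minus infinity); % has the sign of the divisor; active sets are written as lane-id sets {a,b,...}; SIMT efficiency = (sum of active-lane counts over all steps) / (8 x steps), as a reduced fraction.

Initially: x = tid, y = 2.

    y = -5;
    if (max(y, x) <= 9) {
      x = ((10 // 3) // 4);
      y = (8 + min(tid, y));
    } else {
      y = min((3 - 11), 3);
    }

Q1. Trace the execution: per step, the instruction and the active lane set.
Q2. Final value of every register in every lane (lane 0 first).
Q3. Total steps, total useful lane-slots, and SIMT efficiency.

step 0: y <- -5                      {0,1,2,3,4,5,6,7}
step 1: eval (max(y, x) <= 9)        {0,1,2,3,4,5,6,7}
step 2: x <- ((10 // 3) // 4)        {0,1,2,3,4,5,6,7}
step 3: y <- (8 + min(tid, y))       {0,1,2,3,4,5,6,7}

Answer: 4 steps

x: 0,0,0,0,0,0,0,0
y: 3,3,3,3,3,3,3,3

steps = 4; useful = 32; efficiency = 32/32 = 1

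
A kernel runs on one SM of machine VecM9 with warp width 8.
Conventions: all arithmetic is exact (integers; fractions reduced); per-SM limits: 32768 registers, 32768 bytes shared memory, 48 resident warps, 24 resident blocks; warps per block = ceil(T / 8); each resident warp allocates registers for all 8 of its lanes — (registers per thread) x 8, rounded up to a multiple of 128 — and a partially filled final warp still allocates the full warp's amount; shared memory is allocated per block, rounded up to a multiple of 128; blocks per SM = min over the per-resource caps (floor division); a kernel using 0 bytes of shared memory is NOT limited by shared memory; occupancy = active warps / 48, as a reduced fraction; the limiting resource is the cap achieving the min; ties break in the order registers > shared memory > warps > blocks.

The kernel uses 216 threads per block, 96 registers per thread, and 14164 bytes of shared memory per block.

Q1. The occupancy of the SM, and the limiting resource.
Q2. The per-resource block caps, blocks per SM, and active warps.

Answer: occupancy 9/16, limited by registers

registers: 1 block
shared memory: 2 blocks
warps: 1 block
blocks: 24 blocks

Answer: 1 block, 27 active warps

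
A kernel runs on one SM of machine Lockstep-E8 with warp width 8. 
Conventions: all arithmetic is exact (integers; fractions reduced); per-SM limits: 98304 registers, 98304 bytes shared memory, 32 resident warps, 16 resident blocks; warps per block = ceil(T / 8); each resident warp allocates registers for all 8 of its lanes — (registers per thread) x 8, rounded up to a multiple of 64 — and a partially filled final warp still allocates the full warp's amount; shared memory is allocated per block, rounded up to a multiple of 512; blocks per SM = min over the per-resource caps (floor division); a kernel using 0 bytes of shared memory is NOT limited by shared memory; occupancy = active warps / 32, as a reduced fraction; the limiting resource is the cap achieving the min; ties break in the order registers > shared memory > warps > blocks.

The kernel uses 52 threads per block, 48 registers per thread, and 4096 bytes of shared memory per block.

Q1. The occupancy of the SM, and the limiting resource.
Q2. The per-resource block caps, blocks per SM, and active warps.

Answer: occupancy 7/8, limited by warps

registers: 36 blocks
shared memory: 24 blocks
warps: 4 blocks
blocks: 16 blocks

Answer: 4 blocks, 28 active warps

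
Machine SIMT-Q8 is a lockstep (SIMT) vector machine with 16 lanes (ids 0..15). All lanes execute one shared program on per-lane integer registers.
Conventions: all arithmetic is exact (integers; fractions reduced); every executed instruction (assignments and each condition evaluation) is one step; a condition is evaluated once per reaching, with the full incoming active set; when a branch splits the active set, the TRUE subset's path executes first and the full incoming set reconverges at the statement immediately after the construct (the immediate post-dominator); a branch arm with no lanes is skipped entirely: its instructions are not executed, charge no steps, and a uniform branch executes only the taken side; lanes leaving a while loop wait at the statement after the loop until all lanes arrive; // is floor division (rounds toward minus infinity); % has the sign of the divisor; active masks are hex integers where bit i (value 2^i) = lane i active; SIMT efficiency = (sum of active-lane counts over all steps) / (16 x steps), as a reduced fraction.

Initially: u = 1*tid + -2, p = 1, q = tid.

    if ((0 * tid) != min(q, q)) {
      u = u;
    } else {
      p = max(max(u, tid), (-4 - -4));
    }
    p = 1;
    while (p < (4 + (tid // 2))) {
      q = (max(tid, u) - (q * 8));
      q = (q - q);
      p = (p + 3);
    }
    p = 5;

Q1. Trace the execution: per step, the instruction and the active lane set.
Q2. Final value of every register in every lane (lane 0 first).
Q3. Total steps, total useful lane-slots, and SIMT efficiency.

step 0: eval ((0 * tid) != min(q, q)) 0xffff
step 1: u <- u                       0xfffe
step 2: p <- max(max(u, tid), (-4 - -4)) 0x0001
step 3: p <- 1                       0xffff
step 4: eval (p < (4 + (tid // 2)))  0xffff
step 5: q <- (max(tid, u) - (q * 8)) 0xffff
step 6: q <- (q - q)                 0xffff
step 7: p <- (p + 3)                 0xffff
step 8: eval (p < (4 + (tid // 2)))  0xffff
step 9: q <- (max(tid, u) - (q * 8)) 0xfffc
step 10: q <- (q - q)                 0xfffc
step 11: p <- (p + 3)                 0xfffc
step 12: eval (p < (4 + (tid // 2)))  0xfffc
step 13: q <- (max(tid, u) - (q * 8)) 0xff00
step 14: q <- (q - q)                 0xff00
step 15: p <- (p + 3)                 0xff00
step 16: eval (p < (4 + (tid // 2)))  0xff00
step 17: q <- (max(tid, u) - (q * 8)) 0xc000
step 18: q <- (q - q)                 0xc000
step 19: p <- (p + 3)                 0xc000
step 20: eval (p < (4 + (tid // 2)))  0xc000
step 21: p <- 5                       0xffff

Answer: 22 steps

u: -2,-1,0,1,2,3,4,5,6,7,8,9,10,11,12,13
p: 5,5,5,5,5,5,5,5,5,5,5,5,5,5,5,5
q: 0,0,0,0,0,0,0,0,0,0,0,0,0,0,0,0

steps = 22; useful = 240; efficiency = 240/352 = 15/22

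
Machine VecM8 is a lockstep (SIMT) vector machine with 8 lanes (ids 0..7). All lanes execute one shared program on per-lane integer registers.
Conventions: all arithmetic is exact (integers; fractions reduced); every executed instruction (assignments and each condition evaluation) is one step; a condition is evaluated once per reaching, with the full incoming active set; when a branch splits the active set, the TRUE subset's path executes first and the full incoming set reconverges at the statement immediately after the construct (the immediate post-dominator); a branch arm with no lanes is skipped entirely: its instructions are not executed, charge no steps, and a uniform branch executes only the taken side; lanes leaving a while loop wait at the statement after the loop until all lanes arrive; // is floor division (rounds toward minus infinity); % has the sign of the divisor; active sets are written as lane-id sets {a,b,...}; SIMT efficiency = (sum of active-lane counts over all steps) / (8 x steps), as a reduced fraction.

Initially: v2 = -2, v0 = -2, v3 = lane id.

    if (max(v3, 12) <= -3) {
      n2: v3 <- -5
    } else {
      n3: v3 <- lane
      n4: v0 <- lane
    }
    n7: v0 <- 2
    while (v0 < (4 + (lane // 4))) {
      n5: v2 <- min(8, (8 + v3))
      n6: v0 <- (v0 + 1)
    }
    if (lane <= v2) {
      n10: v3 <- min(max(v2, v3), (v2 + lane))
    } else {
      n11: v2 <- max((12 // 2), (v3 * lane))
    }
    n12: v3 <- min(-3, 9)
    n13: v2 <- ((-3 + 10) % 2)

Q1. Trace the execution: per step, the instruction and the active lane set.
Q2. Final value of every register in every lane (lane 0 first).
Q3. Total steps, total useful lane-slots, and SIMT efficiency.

step 0: eval (max(v3, 12) <= -3)     {0,1,2,3,4,5,6,7}
step 1: v3 <- lane                   {0,1,2,3,4,5,6,7}
step 2: v0 <- lane                   {0,1,2,3,4,5,6,7}
step 3: v0 <- 2                      {0,1,2,3,4,5,6,7}
step 4: eval (v0 < (4 + (lane // 4))) {0,1,2,3,4,5,6,7}
step 5: v2 <- min(8, (8 + v3))       {0,1,2,3,4,5,6,7}
step 6: v0 <- (v0 + 1)               {0,1,2,3,4,5,6,7}
step 7: eval (v0 < (4 + (lane // 4))) {0,1,2,3,4,5,6,7}
step 8: v2 <- min(8, (8 + v3))       {0,1,2,3,4,5,6,7}
step 9: v0 <- (v0 + 1)               {0,1,2,3,4,5,6,7}
step 10: eval (v0 < (4 + (lane // 4))) {0,1,2,3,4,5,6,7}
step 11: v2 <- min(8, (8 + v3))       {4,5,6,7}
step 12: v0 <- (v0 + 1)               {4,5,6,7}
step 13: eval (v0 < (4 + (lane // 4))) {4,5,6,7}
step 14: eval (lane <= v2)            {0,1,2,3,4,5,6,7}
step 15: v3 <- min(max(v2, v3), (v2 + lane)) {0,1,2,3,4,5,6,7}
step 16: v3 <- min(-3, 9)             {0,1,2,3,4,5,6,7}
step 17: v2 <- ((-3 + 10) % 2)        {0,1,2,3,4,5,6,7}

Answer: 18 steps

v2: 1,1,1,1,1,1,1,1
v0: 4,4,4,4,5,5,5,5
v3: -3,-3,-3,-3,-3,-3,-3,-3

steps = 18; useful = 132; efficiency = 132/144 = 11/12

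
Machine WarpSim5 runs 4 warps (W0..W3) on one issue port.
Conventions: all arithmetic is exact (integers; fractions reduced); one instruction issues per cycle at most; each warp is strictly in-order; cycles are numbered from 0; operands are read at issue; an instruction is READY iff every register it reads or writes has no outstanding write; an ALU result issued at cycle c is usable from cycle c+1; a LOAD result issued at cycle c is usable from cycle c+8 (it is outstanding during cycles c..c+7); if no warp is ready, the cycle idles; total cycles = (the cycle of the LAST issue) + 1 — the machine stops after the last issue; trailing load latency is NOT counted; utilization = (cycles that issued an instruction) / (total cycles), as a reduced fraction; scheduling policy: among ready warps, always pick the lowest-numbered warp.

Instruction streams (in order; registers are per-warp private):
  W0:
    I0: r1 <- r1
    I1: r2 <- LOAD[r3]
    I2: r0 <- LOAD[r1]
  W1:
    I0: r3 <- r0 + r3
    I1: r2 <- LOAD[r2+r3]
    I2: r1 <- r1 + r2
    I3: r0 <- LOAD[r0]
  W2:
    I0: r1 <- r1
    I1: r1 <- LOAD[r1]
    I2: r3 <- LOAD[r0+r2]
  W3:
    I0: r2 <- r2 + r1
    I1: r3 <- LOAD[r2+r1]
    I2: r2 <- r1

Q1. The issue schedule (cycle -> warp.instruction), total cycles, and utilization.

cycle 0: W0.I0
cycle 1: W0.I1
cycle 2: W0.I2
cycle 3: W1.I0
cycle 4: W1.I1
cycle 5: W2.I0
cycle 6: W2.I1
cycle 7: W2.I2
cycle 8: W3.I0
cycle 9: W3.I1
cycle 10: W3.I2
cycle 11: idle
cycle 12: W1.I2
cycle 13: W1.I3

Answer: 14 cycles, utilization 13/14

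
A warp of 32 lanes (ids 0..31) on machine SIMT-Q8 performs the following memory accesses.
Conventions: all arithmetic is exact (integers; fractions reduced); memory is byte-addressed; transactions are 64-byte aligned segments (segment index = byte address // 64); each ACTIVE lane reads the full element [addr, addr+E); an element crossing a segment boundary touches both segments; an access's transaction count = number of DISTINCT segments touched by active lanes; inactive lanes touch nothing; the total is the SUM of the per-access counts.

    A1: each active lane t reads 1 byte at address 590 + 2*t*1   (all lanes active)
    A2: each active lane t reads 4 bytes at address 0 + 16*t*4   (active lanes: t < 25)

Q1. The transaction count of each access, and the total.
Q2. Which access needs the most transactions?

A1: 2 transactions
A2: 25 transactions

Answer: 2,25; total 27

Answer: A2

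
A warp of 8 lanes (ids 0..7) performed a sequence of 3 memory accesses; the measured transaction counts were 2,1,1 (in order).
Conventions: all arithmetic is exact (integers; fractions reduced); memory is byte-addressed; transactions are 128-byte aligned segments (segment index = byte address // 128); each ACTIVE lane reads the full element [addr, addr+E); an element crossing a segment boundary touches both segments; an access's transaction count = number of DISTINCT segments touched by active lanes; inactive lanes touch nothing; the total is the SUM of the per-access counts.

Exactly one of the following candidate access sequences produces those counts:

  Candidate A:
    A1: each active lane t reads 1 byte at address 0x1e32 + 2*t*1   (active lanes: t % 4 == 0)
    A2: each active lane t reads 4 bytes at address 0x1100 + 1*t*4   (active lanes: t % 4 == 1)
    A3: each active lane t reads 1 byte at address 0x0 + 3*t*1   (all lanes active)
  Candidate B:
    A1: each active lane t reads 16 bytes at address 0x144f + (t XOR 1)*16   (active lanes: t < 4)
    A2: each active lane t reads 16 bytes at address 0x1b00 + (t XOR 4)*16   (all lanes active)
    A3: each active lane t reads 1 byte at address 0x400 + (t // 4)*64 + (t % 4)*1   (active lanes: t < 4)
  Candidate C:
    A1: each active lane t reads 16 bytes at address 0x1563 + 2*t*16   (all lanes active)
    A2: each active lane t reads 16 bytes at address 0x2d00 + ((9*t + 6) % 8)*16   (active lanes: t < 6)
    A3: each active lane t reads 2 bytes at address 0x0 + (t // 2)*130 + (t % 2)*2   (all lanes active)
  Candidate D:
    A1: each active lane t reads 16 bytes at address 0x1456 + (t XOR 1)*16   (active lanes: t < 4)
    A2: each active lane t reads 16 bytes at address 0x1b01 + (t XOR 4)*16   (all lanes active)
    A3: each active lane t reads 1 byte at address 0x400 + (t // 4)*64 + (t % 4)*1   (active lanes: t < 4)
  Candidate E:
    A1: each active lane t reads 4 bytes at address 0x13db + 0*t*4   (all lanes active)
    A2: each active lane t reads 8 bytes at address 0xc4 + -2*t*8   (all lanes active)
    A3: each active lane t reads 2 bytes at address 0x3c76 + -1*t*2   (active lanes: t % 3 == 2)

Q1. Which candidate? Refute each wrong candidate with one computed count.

A: A1 gives 1 transaction, not 2
C: A1 gives 3 transactions, not 2
D: A2 gives 2 transactions, not 1
E: A1 gives 1 transaction, not 2
B: all counts match (2,1,1)

Answer: B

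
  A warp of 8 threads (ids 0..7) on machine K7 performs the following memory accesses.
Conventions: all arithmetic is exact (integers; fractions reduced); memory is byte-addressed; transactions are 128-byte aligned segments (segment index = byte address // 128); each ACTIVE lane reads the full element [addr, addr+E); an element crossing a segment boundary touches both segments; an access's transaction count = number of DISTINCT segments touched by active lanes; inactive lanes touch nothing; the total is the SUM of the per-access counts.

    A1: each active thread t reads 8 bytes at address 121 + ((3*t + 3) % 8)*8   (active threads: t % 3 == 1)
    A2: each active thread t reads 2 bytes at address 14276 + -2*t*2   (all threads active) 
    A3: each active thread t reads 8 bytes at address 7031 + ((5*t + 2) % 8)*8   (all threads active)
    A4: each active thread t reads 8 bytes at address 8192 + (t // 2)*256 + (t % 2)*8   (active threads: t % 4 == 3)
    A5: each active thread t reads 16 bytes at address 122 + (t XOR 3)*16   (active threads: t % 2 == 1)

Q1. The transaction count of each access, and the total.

A1: 2 transactions
A2: 1 transaction
A3: 2 transactions
A4: 2 transactions
A5: 2 transactions

Answer: 2,1,2,2,2; total 9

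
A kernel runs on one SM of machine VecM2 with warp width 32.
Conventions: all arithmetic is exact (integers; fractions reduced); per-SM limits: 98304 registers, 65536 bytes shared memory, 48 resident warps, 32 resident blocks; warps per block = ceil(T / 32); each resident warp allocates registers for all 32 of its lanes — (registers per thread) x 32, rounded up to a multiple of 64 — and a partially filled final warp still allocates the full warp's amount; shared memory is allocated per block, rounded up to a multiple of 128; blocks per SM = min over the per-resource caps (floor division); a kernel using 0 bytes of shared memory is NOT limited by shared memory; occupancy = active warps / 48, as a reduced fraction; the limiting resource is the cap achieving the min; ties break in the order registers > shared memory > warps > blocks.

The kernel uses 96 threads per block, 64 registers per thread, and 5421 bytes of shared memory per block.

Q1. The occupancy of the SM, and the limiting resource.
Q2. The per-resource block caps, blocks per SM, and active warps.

Answer: occupancy 11/16, limited by shared memory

registers: 16 blocks
shared memory: 11 blocks
warps: 16 blocks
blocks: 32 blocks

Answer: 11 blocks, 33 active warps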